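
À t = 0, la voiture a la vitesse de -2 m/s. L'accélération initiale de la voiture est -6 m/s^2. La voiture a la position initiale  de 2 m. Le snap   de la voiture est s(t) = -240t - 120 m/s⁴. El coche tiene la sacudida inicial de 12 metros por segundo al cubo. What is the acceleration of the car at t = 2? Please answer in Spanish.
Necesitamos integrar nuestra ecuación del snap s(t) = -240·t - 120 2 veces. La antiderivada del snap, con j(0) = 12, da la sacudida: j(t) = -120·t^2 - 120·t + 12. Integrando la sacudida y usando la condición inicial a(0) = -6, obtenemos a(t) = -40·t^3 - 60·t^2 + 12·t - 6. De la ecuación de la aceleración a(t) = -40·t^3 - 60·t^2 + 12·t - 6, sustituimos t = 2 para obtener a = -542.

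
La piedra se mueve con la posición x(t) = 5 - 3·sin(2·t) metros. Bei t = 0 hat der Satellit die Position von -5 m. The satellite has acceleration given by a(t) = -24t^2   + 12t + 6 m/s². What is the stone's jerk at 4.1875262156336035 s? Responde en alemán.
Ausgehend von der Position x(t) = 5 - 3·sin(2·t), nehmen wir 3 Ableitungen. Die Ableitung von der Position ergibt die Geschwindigkeit: v(t) = -6·cos(2·t). Mit d/dt von v(t) finden wir a(t) = 12·sin(2·t). Mit d/dt von a(t) finden wir j(t) = 24·cos(2·t). Wir haben den Ruck j(t) = 24·cos(2·t). Durch Einsetzen von t = 4.1875262156336035: j(4.1875262156336035) = -11.9474186695505.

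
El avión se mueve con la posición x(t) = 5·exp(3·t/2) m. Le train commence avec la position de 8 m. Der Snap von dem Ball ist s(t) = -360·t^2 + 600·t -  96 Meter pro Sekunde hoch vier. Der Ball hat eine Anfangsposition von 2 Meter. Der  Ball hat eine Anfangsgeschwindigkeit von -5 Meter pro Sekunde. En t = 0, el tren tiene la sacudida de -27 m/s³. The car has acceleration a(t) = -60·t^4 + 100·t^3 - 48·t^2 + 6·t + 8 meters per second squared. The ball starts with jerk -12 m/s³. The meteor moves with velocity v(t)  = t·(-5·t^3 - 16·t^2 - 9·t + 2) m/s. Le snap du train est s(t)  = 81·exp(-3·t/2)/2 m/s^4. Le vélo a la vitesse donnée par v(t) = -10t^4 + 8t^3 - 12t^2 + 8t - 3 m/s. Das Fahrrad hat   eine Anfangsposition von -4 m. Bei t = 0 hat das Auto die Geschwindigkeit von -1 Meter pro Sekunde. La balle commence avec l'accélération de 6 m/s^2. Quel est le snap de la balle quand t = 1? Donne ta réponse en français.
Nous avons le snap s(t) = -360·t^2 + 600·t - 96. En substituant t = 1: s(1) = 144.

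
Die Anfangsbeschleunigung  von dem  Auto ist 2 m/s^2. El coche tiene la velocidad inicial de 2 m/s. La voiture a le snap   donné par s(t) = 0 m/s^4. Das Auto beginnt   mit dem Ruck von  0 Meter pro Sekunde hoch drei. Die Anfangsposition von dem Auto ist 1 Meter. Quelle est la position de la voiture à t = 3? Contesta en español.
Necesitamos integrar nuestra ecuación del snap s(t) = 0 4 veces. Integrando el snap y usando la condición inicial j(0) = 0, obtenemos j(t) = 0. La antiderivada de la sacudida, con a(0) = 2, da la aceleración: a(t) = 2. La integral de la aceleración, con v(0) = 2, da la velocidad: v(t) = 2·t + 2. Tomando ∫v(t)dt y aplicando x(0) = 1, encontramos x(t) = t^2 + 2·t + 1. De la ecuación de la posición x(t) = t^2 + 2·t + 1, sustituimos t = 3 para obtener x = 16.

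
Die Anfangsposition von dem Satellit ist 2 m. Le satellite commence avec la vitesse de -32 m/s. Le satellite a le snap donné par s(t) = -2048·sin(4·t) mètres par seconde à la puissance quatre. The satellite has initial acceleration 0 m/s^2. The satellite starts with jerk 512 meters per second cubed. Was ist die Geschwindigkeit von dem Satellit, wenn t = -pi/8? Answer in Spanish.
Partiendo del snap s(t) = -2048·sin(4·t), tomamos 3 integrales. Integrando el snap y usando la condición inicial j(0) = 512, obtenemos j(t) = 512·cos(4·t). La integral de la sacudida es la aceleración. Usando a(0) = 0, obtenemos a(t) = 128·sin(4·t). Integrando la aceleración y usando la condición inicial v(0) = -32, obtenemos v(t) = -32·cos(4·t). De la ecuación de la velocidad v(t) = -32·cos(4·t), sustituimos t = -pi/8 para obtener v = 0.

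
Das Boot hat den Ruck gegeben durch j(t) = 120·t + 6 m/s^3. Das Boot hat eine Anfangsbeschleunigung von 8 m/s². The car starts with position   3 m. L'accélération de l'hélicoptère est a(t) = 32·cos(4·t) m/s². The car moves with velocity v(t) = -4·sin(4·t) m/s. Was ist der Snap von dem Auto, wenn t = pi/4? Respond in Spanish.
Partiendo de la velocidad v(t) = -4·sin(4·t), tomamos 3 derivadas. La derivada de la velocidad da la aceleración: a(t) = -16·cos(4·t). Tomando d/dt de a(t), encontramos j(t) = 64·sin(4·t). La derivada de la sacudida da el snap: s(t) = 256·cos(4·t). Tenemos el snap s(t) = 256·cos(4·t). Sustituyendo t = pi/4: s(pi/4) = -256.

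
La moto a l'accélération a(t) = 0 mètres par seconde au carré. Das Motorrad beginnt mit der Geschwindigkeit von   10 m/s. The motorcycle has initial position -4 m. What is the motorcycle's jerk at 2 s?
Starting from acceleration a(t) = 0, we take 1 derivative. The derivative of acceleration gives jerk: j(t) = 0. Using j(t) = 0 and substituting t = 2, we find j = 0.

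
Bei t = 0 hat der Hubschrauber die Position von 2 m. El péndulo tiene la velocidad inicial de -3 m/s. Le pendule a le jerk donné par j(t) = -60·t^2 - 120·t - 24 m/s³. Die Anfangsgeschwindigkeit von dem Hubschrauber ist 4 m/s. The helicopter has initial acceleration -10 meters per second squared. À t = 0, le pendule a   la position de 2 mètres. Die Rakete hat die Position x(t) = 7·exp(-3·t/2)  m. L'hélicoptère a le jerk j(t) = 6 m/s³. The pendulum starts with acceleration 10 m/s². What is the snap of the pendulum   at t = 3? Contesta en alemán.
Um dies zu lösen, müssen wir 1 Ableitung unserer Gleichung für den Ruck j(t) = -60·t^2 - 120·t - 24 nehmen. Die Ableitung von dem Ruck ergibt den Snap: s(t) = -120·t - 120. Mit s(t) = -120·t - 120 und Einsetzen von t = 3, finden wir s = -480.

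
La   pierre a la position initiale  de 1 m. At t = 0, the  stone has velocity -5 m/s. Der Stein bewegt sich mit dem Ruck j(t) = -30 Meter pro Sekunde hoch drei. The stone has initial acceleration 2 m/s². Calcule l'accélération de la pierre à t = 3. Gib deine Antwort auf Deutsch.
Ausgehend von dem Ruck j(t) = -30, nehmen wir 1 Integral. Durch Integration von dem Ruck und Verwendung der Anfangsbedingung a(0) = 2, erhalten wir a(t) = 2 - 30·t. Mit a(t) = 2 - 30·t und Einsetzen von t = 3, finden wir a = -88.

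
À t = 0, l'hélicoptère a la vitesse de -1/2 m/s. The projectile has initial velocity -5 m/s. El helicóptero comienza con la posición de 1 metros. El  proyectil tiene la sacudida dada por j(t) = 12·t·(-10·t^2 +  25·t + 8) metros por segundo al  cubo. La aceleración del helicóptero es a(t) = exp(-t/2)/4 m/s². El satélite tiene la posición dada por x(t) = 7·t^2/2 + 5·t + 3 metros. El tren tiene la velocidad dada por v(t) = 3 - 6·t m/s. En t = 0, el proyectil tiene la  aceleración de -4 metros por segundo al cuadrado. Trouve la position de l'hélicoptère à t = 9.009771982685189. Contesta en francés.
En partant de l'accélération a(t) = exp(-t/2)/4, nous prenons 2 primitives. En prenant ∫a(t)dt et en appliquant v(0) = -1/2, nous trouvons v(t) = -exp(-t/2)/2. En intégrant la vitesse et en utilisant la condition initiale x(0) = 1, nous obtenons x(t) = exp(-t/2). De l'équation de la position x(t) = exp(-t/2), nous substituons t = 9.009771982685189 pour obtenir x = 0.0110548504636760.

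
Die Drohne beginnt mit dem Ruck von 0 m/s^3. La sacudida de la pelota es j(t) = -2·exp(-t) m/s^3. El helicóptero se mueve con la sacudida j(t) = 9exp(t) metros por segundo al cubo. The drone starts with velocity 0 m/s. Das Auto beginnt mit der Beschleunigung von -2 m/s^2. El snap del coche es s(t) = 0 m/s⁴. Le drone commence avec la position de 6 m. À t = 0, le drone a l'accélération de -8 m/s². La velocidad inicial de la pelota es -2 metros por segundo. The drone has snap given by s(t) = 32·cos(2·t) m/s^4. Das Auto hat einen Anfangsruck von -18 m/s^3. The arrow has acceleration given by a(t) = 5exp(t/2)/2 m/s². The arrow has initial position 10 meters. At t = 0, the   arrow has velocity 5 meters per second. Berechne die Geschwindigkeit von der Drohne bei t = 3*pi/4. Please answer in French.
Nous devons intégrer notre équation du snap s(t) = 32·cos(2·t) 3 fois. La primitive du snap est le jerk. En utilisant j(0) = 0, nous obtenons j(t) = 16·sin(2·t). L'intégrale du jerk, avec a(0) = -8, donne l'accélération: a(t) = -8·cos(2·t). En prenant ∫a(t)dt et en appliquant v(0) = 0, nous trouvons v(t) = -4·sin(2·t). De l'équation de la vitesse v(t) = -4·sin(2·t), nous substituons t = 3*pi/4 pour obtenir v = 4.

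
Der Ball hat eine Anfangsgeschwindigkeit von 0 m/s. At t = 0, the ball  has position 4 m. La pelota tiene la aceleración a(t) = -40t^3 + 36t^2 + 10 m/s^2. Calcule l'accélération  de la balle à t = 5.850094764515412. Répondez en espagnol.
De la ecuación de la aceleración a(t) = -40·t^3 + 36·t^2 + 10, sustituimos t = 5.850094764515412 para obtener a = -6766.40426060247.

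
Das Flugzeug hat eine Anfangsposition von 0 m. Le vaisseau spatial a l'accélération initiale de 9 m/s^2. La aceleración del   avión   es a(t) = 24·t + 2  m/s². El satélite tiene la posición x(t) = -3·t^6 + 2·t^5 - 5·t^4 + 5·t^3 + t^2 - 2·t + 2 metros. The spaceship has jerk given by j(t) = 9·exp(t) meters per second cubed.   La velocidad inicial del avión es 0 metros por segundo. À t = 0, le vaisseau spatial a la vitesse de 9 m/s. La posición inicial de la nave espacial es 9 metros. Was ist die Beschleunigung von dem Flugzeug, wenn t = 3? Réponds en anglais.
We have acceleration a(t) = 24·t + 2. Substituting t = 3: a(3) = 74.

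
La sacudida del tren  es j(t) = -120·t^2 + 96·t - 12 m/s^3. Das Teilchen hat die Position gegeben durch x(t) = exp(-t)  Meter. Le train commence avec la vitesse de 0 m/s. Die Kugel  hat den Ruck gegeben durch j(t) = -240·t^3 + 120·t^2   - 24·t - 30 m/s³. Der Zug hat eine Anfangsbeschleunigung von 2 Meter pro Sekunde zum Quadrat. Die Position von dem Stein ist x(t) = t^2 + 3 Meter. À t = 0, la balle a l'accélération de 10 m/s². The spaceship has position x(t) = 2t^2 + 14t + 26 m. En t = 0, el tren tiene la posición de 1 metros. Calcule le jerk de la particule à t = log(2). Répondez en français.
En partant de la position x(t) = exp(-t), nous prenons 3 dérivées. En dérivant la position, nous obtenons la vitesse: v(t) = -exp(-t). En prenant d/dt de v(t), nous trouvons a(t) = exp(-t). La dérivée de l'accélération donne le jerk: j(t) = -exp(-t). De l'équation du jerk j(t) = -exp(-t), nous substituons t = log(2) pour obtenir j = -1/2.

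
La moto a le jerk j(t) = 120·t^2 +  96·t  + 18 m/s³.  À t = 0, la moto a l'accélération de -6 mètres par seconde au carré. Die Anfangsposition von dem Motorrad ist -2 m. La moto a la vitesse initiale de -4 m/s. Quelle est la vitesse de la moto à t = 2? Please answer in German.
Ausgehend von dem Ruck j(t) = 120·t^2 + 96·t + 18, nehmen wir 2 Stammfunktionen. Die Stammfunktion von dem Ruck ist die Beschleunigung. Mit a(0) = -6 erhalten wir a(t) = 40·t^3 + 48·t^2 + 18·t - 6. Das Integral von der Beschleunigung ist die Geschwindigkeit. Mit v(0) = -4 erhalten wir v(t) = 10·t^4 + 16·t^3 + 9·t^2 - 6·t - 4. Wir haben die Geschwindigkeit v(t) = 10·t^4 + 16·t^3 + 9·t^2 - 6·t - 4. Durch Einsetzen von t = 2: v(2) = 308.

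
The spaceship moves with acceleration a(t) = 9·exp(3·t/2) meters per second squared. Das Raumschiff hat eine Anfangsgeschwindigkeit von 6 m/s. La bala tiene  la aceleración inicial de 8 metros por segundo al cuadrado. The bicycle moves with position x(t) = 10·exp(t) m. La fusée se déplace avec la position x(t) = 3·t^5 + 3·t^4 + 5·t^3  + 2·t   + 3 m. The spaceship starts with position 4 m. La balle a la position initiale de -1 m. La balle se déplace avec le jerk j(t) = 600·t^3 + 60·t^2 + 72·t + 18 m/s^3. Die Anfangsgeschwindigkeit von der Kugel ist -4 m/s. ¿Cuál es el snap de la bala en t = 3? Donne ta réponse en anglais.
We must differentiate our jerk equation j(t) = 600·t^3 + 60·t^2 + 72·t + 18 1 time. Differentiating jerk, we get snap: s(t) = 1800·t^2 + 120·t + 72. From the given snap equation s(t) = 1800·t^2 + 120·t + 72, we substitute t = 3 to get s = 16632.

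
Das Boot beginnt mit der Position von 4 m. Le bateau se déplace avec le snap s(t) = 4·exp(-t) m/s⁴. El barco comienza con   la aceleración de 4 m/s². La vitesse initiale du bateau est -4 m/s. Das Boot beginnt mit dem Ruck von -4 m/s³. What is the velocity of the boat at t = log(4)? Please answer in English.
Starting from snap s(t) = 4·exp(-t), we take 3 antiderivatives. Integrating snap and using the initial condition j(0) = -4, we get j(t) = -4·exp(-t). The antiderivative of jerk, with a(0) = 4, gives acceleration: a(t) = 4·exp(-t). Integrating acceleration and using the initial condition v(0) = -4, we get v(t) = -4·exp(-t). We have velocity v(t) = -4·exp(-t). Substituting t = log(4): v(log(4)) = -1.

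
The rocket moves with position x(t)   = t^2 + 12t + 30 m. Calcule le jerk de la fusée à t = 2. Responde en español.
Partiendo de la posición x(t) = t^2 + 12·t + 30, tomamos 3 derivadas. Derivando la posición, obtenemos la velocidad: v(t) = 2·t + 12. Derivando la velocidad, obtenemos la aceleración: a(t) = 2. Tomando d/dt de a(t), encontramos j(t) = 0. Tenemos la sacudida j(t) = 0. Sustituyendo t = 2: j(2) = 0.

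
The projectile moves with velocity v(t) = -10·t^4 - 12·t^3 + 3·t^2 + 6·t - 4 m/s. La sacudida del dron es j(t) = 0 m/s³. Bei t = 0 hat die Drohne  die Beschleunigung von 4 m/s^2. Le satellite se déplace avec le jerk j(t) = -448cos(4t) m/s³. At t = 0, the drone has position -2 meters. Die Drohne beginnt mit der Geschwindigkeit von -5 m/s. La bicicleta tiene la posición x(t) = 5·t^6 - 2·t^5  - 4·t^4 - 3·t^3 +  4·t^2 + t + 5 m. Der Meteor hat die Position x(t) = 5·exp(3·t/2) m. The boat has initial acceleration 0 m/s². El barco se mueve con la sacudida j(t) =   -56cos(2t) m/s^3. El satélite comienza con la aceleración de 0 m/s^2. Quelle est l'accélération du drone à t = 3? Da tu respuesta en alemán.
Um dies zu lösen, müssen wir 1 Stammfunktion unserer Gleichung für den Ruck j(t) = 0 finden. Die Stammfunktion von dem Ruck ist die Beschleunigung. Mit a(0) = 4 erhalten wir a(t) = 4. Mit a(t) = 4 und Einsetzen von t = 3, finden wir a = 4.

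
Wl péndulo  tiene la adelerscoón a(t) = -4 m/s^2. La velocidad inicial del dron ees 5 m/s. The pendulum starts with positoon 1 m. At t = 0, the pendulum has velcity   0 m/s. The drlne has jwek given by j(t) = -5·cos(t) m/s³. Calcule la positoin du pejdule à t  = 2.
Pour résoudre ceci, nous devons prendre 2 primitives de notre équation de l'accélération a(t) = -4. En intégrant l'accélération et en utilisant la condition initiale v(0) = 0, nous obtenons v(t) = -4·t. L'intégrale de la vitesse est la position. En utilisant x(0) = 1, nous obtenons x(t) = 1 - 2·t^2. En utilisant x(t) = 1 - 2·t^2 et en substituant t = 2, nous trouvons x = -7.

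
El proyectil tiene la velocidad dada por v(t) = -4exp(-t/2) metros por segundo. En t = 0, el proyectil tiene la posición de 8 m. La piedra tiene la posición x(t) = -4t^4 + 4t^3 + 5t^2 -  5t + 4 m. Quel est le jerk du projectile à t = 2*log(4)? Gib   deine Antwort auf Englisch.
To solve this, we need to take 2 derivatives of our velocity equation v(t) = -4·exp(-t/2). The derivative of velocity gives acceleration: a(t) = 2·exp(-t/2). Taking d/dt of a(t), we find j(t) = -exp(-t/2). Using j(t) = -exp(-t/2) and substituting t = 2*log(4), we find j = -1/4.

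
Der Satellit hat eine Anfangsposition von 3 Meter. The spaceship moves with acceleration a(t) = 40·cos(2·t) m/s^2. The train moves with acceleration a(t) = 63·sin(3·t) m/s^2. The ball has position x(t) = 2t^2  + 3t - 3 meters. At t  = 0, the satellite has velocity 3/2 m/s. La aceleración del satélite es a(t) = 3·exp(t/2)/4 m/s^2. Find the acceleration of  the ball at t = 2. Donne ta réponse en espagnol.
Partiendo de la posición x(t) = 2·t^2 + 3·t - 3, tomamos 2 derivadas. Derivando la posición, obtenemos la velocidad: v(t) = 4·t + 3. La derivada de la velocidad da la aceleración: a(t) = 4. De la ecuación de la aceleración a(t) = 4, sustituimos t = 2 para obtener a = 4.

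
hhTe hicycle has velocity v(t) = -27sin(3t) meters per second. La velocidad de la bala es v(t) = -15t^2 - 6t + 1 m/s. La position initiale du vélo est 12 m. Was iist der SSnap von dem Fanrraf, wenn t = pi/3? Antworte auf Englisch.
To solve this, we need to take 3 derivatives of our velocity equation v(t) = -27·sin(3·t). Differentiating velocity, we get acceleration: a(t) = -81·cos(3·t). Differentiating acceleration, we get jerk: j(t) = 243·sin(3·t). Differentiating jerk, we get snap: s(t) = 729·cos(3·t). Using s(t) = 729·cos(3·t) and substituting t = pi/3, we find s = -729.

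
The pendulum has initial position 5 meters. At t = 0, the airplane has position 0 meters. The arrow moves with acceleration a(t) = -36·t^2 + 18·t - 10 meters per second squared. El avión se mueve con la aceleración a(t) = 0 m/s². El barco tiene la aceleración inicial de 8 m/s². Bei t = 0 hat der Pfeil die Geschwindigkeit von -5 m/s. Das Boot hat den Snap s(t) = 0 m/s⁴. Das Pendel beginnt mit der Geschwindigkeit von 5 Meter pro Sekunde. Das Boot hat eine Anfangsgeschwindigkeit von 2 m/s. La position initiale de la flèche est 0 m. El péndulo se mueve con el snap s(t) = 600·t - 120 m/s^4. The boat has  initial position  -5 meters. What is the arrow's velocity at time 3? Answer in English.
We must find the integral of our acceleration equation a(t) = -36·t^2 + 18·t - 10 1 time. The integral of acceleration, with v(0) = -5, gives velocity: v(t) = -12·t^3 + 9·t^2 - 10·t - 5. Using v(t) = -12·t^3 + 9·t^2 - 10·t - 5 and substituting t = 3, we find v = -278.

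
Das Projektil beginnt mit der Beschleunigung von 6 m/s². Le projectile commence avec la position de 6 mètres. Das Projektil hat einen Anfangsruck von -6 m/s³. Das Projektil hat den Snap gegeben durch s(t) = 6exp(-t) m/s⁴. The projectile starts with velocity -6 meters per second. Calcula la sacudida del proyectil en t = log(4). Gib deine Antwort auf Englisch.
We must find the antiderivative of our snap equation s(t) = 6·exp(-t) 1 time. The integral of snap, with j(0) = -6, gives jerk: j(t) = -6·exp(-t). From the given jerk equation j(t) = -6·exp(-t), we substitute t = log(4) to get j = -3/2.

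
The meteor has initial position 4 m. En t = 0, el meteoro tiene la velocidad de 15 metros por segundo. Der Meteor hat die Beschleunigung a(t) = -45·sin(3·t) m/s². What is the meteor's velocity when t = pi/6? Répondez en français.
Nous devons trouver l'intégrale de notre équation de l'accélération a(t) = -45·sin(3·t) 1 fois. L'intégrale de l'accélération est la vitesse. En utilisant v(0) = 15, nous obtenons v(t) = 15·cos(3·t). Nous avons la vitesse v(t) = 15·cos(3·t). En substituant t = pi/6: v(pi/6) = 0.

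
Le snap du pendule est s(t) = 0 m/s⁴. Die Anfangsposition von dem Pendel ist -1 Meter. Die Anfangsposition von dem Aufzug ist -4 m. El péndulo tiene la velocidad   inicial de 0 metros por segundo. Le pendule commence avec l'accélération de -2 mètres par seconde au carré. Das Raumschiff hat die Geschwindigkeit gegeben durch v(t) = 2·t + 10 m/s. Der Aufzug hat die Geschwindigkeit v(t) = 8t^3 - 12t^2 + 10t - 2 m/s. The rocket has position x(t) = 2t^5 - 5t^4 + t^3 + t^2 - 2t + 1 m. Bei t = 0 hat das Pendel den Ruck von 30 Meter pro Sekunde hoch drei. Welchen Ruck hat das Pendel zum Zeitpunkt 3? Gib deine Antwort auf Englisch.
To solve this, we need to take 1 integral of our snap equation s(t) = 0. The integral of snap is jerk. Using j(0) = 30, we get j(t) = 30. From the given jerk equation j(t) = 30, we substitute t = 3 to get j = 30.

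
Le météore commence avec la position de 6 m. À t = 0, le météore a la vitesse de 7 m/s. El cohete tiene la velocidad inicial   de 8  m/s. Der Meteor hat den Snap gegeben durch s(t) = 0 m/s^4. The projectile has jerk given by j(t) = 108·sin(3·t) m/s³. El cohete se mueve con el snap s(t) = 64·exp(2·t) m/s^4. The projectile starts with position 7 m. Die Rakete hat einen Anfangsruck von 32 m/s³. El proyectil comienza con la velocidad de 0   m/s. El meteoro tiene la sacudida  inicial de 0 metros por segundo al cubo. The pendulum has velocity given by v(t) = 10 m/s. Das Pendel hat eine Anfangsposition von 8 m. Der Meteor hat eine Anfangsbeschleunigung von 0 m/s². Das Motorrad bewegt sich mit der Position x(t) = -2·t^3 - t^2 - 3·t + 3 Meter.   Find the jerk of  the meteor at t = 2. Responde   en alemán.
Wir müssen unsere Gleichung für den Snap s(t) = 0 1-mal integrieren. Durch Integration von dem Snap und Verwendung der Anfangsbedingung j(0) = 0, erhalten wir j(t) = 0. Aus der Gleichung für den Ruck j(t) = 0, setzen wir t = 2 ein und erhalten j = 0.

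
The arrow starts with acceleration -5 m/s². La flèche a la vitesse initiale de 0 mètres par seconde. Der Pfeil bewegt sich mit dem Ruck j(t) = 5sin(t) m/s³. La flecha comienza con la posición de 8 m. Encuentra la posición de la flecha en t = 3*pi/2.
Necesitamos integrar nuestra ecuación de la sacudida j(t) = 5·sin(t) 3 veces. Integrando la sacudida y usando la condición inicial a(0) = -5, obtenemos a(t) = -5·cos(t). La antiderivada de la aceleración, con v(0) = 0, da la velocidad: v(t) = -5·sin(t). Tomando ∫v(t)dt y aplicando x(0) = 8, encontramos x(t) = 5·cos(t) + 3. Usando x(t) = 5·cos(t) + 3 y sustituyendo t = 3*pi/2, encontramos x = 3.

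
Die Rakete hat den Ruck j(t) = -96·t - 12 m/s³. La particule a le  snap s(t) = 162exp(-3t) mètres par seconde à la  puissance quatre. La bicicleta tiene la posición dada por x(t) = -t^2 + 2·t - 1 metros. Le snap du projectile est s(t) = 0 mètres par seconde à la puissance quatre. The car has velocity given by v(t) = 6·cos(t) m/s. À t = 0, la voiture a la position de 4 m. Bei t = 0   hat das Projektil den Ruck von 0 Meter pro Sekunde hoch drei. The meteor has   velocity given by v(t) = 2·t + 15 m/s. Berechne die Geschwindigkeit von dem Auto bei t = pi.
Aus der Gleichung für die Geschwindigkeit v(t) = 6·cos(t), setzen wir t = pi ein und erhalten v = -6.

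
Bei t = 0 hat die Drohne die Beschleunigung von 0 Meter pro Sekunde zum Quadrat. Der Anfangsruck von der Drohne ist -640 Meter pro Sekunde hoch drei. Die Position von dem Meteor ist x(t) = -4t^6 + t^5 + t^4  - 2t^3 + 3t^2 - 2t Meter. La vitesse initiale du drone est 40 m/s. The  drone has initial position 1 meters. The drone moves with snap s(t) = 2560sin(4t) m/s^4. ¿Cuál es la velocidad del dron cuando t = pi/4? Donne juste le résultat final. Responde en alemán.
v(pi/4) = -40.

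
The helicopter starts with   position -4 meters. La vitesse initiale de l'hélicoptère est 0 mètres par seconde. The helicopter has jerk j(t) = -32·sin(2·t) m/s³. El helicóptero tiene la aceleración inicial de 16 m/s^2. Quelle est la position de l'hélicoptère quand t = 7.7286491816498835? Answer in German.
Wir müssen die Stammfunktion unserer Gleichung für den Ruck j(t) = -32·sin(2·t) 3-mal finden. Das Integral von dem Ruck ist die Beschleunigung. Mit a(0) = 16 erhalten wir a(t) = 16·cos(2·t). Die Stammfunktion von der Beschleunigung ist die Geschwindigkeit. Mit v(0) = 0 erhalten wir v(t) = 8·sin(2·t). Mit ∫v(t)dt und Anwendung von x(0) = -4, finden wir x(t) = -4·cos(2·t). Aus der Gleichung für die Position x(t) = -4·cos(2·t), setzen wir t = 7.7286491816498835 ein und erhalten x = 3.87499083001128.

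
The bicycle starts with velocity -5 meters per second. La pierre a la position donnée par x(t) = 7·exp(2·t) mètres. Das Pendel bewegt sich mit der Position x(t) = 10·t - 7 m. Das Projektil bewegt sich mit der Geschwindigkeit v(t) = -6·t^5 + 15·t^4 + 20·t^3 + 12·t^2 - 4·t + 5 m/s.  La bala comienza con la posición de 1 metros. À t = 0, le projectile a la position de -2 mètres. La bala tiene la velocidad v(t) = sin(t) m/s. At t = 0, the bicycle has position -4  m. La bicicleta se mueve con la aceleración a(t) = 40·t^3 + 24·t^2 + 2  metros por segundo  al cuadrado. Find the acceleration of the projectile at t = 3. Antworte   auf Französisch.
En partant de la vitesse v(t) = -6·t^5 + 15·t^4 + 20·t^3 + 12·t^2 - 4·t + 5, nous prenons 1 dérivée. En prenant d/dt de v(t), nous trouvons a(t) = -30·t^4 + 60·t^3 + 60·t^2 + 24·t - 4. En utilisant a(t) = -30·t^4 + 60·t^3 + 60·t^2 + 24·t - 4 et en substituant t = 3, nous trouvons a = -202.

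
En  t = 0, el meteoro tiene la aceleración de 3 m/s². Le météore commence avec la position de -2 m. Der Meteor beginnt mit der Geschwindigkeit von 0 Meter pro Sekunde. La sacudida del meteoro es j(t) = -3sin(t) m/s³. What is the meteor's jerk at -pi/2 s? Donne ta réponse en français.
En utilisant j(t) = -3·sin(t) et en substituant t = -pi/2, nous trouvons j = 3.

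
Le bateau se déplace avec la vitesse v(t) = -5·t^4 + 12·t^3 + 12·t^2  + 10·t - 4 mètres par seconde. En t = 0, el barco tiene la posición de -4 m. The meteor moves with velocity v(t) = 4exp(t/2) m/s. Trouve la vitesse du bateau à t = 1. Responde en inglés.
From the given velocity equation v(t) = -5·t^4 + 12·t^3 + 12·t^2 + 10·t - 4, we substitute t = 1 to get v = 25.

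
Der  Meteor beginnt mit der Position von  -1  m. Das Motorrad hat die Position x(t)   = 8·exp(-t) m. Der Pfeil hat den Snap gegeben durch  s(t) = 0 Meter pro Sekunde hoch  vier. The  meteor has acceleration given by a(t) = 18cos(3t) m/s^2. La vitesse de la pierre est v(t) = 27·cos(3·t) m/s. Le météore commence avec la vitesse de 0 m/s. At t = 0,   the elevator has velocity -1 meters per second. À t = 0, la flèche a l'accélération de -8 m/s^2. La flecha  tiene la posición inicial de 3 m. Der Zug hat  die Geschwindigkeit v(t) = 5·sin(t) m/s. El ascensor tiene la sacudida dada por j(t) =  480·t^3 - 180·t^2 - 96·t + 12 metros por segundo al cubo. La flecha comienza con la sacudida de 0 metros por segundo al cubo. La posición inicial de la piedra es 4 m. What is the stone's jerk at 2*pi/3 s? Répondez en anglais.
We must differentiate our velocity equation v(t) = 27·cos(3·t) 2 times. The derivative of velocity gives acceleration: a(t) = -81·sin(3·t). Differentiating acceleration, we get jerk: j(t) = -243·cos(3·t). From the given jerk equation j(t) = -243·cos(3·t), we substitute t = 2*pi/3 to get j = -243.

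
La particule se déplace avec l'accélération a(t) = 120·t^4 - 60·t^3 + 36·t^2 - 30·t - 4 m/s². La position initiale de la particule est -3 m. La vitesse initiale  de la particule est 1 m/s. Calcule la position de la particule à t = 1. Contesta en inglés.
To solve this, we need to take 2 antiderivatives of our acceleration equation a(t) = 120·t^4 - 60·t^3 + 36·t^2 - 30·t - 4. The integral of acceleration is velocity. Using v(0) = 1, we get v(t) = 24·t^5 - 15·t^4 + 12·t^3 - 15·t^2 - 4·t + 1. Finding the antiderivative of v(t) and using x(0) = -3: x(t) = 4·t^6 - 3·t^5 + 3·t^4 - 5·t^3 - 2·t^2 + t - 3. We have position x(t) = 4·t^6 - 3·t^5 + 3·t^4 - 5·t^3 - 2·t^2 + t - 3. Substituting t = 1: x(1) = -5.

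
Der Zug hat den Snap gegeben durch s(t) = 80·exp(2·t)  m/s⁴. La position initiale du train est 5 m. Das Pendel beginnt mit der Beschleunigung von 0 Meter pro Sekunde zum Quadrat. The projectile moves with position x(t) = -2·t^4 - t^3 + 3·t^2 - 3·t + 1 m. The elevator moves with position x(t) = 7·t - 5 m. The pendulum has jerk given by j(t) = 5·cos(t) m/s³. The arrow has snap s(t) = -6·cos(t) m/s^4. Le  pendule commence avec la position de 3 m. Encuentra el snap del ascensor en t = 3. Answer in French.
Pour résoudre ceci, nous devons prendre 4 dérivées de notre équation de la position x(t) = 7·t - 5. En prenant d/dt de x(t), nous trouvons v(t) = 7. En prenant d/dt de v(t), nous trouvons a(t) = 0. La dérivée de l'accélération donne le jerk: j(t) = 0. En dérivant le jerk, nous obtenons le snap: s(t) = 0. Nous avons le snap s(t) = 0. En substituant t = 3: s(3) = 0.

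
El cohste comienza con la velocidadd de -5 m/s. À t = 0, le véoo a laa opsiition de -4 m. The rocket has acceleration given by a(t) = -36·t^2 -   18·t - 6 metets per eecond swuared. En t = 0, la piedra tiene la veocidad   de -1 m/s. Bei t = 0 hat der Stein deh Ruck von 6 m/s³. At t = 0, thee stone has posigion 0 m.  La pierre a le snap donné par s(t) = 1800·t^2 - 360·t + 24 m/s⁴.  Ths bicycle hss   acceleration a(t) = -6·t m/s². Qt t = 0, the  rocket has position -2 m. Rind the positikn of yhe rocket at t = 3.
We must find the antiderivative of our acceleration equation a(t) = -36·t^2 - 18·t - 6 2 times. The antiderivative of acceleration, with v(0) = -5, gives velocity: v(t) = -12·t^3 - 9·t^2 - 6·t - 5. The integral of velocity, with x(0) = -2, gives position: x(t) = -3·t^4 - 3·t^3 - 3·t^2 - 5·t - 2. Using x(t) = -3·t^4 - 3·t^3 - 3·t^2 - 5·t - 2 and substituting t = 3, we find x = -368.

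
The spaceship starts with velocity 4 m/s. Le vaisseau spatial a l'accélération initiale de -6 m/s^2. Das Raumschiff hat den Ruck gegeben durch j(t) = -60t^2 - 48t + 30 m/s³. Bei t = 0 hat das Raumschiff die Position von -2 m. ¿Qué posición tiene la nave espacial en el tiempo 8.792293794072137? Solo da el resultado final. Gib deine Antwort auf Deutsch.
Die Antwort ist -61294.8048777774.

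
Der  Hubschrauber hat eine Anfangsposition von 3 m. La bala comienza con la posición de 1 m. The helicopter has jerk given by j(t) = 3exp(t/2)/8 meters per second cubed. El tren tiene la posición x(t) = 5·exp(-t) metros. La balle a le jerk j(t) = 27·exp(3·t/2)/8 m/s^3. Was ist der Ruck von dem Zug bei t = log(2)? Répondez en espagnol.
Debemos derivar nuestra ecuación de la posición x(t) = 5·exp(-t) 3 veces. La derivada de la posición da la velocidad: v(t) = -5·exp(-t). La derivada de la velocidad da la aceleración: a(t) = 5·exp(-t). Tomando d/dt de a(t), encontramos j(t) = -5·exp(-t). Usando j(t) = -5·exp(-t) y sustituyendo t = log(2), encontramos j = -5/2.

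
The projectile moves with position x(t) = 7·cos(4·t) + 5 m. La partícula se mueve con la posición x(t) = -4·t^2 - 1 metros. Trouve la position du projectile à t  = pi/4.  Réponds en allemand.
Wir haben die Position x(t) = 7·cos(4·t) + 5. Durch Einsetzen von t = pi/4: x(pi/4) = -2.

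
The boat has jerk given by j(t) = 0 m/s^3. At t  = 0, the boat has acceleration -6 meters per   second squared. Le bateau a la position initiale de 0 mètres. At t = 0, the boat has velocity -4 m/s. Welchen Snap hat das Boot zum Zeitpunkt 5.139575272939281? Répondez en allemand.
Wir müssen unsere Gleichung für den Ruck j(t) = 0 1-mal ableiten. Mit d/dt von j(t) finden wir s(t) = 0. Mit s(t) = 0 und Einsetzen von t = 5.139575272939281, finden wir s = 0.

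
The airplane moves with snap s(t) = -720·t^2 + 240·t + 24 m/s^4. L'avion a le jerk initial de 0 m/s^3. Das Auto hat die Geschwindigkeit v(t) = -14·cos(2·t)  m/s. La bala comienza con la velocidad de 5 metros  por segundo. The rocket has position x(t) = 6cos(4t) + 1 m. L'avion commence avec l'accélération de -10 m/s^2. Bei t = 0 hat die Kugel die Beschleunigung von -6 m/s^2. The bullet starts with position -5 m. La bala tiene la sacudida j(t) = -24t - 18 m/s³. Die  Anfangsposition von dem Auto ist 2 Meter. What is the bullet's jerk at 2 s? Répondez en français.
Nous avons le jerk j(t) = -24·t - 18. En substituant t = 2: j(2) = -66.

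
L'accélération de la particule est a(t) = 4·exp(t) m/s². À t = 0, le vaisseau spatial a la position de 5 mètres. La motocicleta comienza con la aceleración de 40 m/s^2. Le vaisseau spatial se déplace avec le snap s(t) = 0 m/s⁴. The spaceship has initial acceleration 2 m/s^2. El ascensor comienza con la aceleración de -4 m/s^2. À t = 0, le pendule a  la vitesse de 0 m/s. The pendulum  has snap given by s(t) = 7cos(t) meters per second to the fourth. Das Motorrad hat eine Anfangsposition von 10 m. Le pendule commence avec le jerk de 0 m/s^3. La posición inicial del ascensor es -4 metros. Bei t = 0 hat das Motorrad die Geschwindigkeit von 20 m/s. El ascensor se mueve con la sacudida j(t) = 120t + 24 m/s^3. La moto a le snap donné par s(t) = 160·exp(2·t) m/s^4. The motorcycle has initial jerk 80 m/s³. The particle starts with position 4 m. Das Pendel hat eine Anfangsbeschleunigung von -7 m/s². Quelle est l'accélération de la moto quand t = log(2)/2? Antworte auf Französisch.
Nous devons trouver l'intégrale de notre équation du snap s(t) = 160·exp(2·t) 2 fois. L'intégrale du snap, avec j(0) = 80, donne le jerk: j(t) = 80·exp(2·t). En prenant ∫j(t)dt et en appliquant a(0) = 40, nous trouvons a(t) = 40·exp(2·t). Nous avons l'accélération a(t) = 40·exp(2·t). En substituant t = log(2)/2: a(log(2)/2) = 80.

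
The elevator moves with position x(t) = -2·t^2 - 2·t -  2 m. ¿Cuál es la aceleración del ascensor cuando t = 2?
Partiendo de la posición x(t) = -2·t^2 - 2·t - 2, tomamos 2 derivadas. Derivando la posición, obtenemos la velocidad: v(t) = -4·t - 2. La derivada de la velocidad da la aceleración: a(t) = -4. Usando a(t) = -4 y sustituyendo t = 2, encontramos a = -4.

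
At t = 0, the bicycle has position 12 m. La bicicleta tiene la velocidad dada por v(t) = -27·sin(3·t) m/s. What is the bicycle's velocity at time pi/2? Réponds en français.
De l'équation de la vitesse v(t) = -27·sin(3·t), nous substituons t = pi/2 pour obtenir v = 27.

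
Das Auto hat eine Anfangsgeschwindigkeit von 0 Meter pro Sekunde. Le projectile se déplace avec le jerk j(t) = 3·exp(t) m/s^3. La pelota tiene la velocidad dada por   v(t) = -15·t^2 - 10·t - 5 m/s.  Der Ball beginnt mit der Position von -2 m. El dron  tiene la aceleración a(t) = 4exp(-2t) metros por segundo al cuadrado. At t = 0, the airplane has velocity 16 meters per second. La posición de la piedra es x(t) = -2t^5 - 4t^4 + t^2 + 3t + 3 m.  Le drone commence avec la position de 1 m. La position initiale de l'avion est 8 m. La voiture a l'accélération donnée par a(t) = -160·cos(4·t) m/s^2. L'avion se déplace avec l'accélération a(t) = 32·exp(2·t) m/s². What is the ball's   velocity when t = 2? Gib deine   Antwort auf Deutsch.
Wir haben die Geschwindigkeit v(t) = -15·t^2 - 10·t - 5. Durch Einsetzen von t = 2: v(2) = -85.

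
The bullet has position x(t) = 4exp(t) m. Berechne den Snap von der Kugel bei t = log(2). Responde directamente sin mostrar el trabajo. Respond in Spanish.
La respuesta es 8.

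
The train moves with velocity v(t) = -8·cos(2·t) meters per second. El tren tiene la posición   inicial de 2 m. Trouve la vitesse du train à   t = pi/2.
De l'équation de la vitesse v(t) = -8·cos(2·t), nous substituons t = pi/2 pour obtenir v = 8.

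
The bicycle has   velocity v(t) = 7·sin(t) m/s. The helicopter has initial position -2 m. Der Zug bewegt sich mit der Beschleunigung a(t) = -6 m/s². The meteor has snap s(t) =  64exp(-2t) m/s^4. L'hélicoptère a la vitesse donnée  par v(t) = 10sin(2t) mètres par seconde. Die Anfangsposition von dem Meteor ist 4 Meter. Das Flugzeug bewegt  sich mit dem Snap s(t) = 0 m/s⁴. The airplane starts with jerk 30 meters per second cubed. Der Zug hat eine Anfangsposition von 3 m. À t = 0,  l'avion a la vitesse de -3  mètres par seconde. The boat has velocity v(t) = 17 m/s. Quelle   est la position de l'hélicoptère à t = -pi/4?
En partant de la vitesse v(t) = 10·sin(2·t), nous prenons 1 primitive. En prenant ∫v(t)dt et en appliquant x(0) = -2, nous trouvons x(t) = 3 - 5·cos(2·t). De l'équation de la position x(t) = 3 - 5·cos(2·t), nous substituons t = -pi/4 pour obtenir x = 3.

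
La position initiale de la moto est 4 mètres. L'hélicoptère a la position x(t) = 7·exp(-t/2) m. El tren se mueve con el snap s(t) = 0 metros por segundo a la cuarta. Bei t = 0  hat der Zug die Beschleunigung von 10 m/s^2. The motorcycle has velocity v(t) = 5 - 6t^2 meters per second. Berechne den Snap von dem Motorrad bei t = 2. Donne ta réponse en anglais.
Starting from velocity v(t) = 5 - 6·t^2, we take 3 derivatives. Differentiating velocity, we get acceleration: a(t) = -12·t. Taking d/dt of a(t), we find j(t) = -12. Taking d/dt of j(t), we find s(t) = 0. We have snap s(t) = 0. Substituting t = 2: s(2) = 0.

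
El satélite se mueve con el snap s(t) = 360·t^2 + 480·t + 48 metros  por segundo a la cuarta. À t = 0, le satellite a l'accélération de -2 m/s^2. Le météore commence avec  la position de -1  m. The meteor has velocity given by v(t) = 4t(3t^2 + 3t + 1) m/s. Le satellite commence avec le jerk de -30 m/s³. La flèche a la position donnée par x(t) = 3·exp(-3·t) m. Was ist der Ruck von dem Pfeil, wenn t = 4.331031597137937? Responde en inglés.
To solve this, we need to take 3 derivatives of our position equation x(t) = 3·exp(-3·t). The derivative of position gives velocity: v(t) = -9·exp(-3·t). Taking d/dt of v(t), we find a(t) = 27·exp(-3·t). Differentiating acceleration, we get jerk: j(t) = -81·exp(-3·t). We have jerk j(t) = -81·exp(-3·t). Substituting t = 4.331031597137937: j(4.331031597137937) = -0.000184355308719092.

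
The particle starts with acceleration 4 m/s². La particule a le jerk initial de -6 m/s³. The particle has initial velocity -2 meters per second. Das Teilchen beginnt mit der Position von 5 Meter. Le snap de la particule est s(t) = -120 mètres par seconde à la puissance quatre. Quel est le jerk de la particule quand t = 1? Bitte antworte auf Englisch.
To find the answer, we compute 1 integral of s(t) = -120. Integrating snap and using the initial condition j(0) = -6, we get j(t) = -120·t - 6. We have jerk j(t) = -120·t - 6. Substituting t = 1: j(1) = -126.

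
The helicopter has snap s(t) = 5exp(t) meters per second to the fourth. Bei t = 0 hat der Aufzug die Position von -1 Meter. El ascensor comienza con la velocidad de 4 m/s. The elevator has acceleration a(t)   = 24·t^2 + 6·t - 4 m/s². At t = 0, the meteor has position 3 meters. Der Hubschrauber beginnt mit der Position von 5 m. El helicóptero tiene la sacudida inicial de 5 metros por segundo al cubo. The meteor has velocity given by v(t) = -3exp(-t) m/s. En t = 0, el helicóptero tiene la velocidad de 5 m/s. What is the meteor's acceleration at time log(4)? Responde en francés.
Nous devons dériver notre équation de la vitesse v(t) = -3·exp(-t) 1 fois. En prenant d/dt de v(t), nous trouvons a(t) = 3·exp(-t). Nous avons l'accélération a(t) = 3·exp(-t). En substituant t = log(4): a(log(4)) = 3/4.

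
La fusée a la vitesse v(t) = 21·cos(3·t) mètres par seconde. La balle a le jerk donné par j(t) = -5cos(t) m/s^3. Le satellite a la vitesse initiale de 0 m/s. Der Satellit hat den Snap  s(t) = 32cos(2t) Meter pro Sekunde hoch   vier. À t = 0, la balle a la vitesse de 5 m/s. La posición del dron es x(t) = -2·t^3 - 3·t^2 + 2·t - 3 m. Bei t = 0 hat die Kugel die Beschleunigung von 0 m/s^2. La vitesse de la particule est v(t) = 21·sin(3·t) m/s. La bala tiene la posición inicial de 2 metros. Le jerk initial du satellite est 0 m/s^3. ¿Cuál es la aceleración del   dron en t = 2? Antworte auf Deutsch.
Ausgehend von der Position x(t) = -2·t^3 - 3·t^2 + 2·t - 3, nehmen wir 2 Ableitungen. Mit d/dt von x(t) finden wir v(t) = -6·t^2 - 6·t + 2. Durch Ableiten von der Geschwindigkeit erhalten wir die Beschleunigung: a(t) = -12·t - 6. Wir haben die Beschleunigung a(t) = -12·t - 6. Durch Einsetzen von t = 2: a(2) = -30.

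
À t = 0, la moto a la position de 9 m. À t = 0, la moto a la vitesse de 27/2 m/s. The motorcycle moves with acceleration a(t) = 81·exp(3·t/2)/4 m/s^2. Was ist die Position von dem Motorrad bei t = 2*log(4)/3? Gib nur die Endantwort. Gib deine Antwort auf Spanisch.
La respuesta es 36.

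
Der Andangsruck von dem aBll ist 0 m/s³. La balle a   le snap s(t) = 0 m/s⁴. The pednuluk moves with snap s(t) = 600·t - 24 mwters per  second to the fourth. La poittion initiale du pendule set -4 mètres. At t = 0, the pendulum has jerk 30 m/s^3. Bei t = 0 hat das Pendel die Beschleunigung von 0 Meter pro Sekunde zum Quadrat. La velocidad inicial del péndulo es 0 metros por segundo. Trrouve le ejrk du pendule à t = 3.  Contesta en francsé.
Pour résoudre ceci, nous devons prendre 1 primitive de notre équation du snap s(t) = 600·t - 24. En intégrant le snap et en utilisant la condition initiale j(0) = 30, nous obtenons j(t) = 300·t^2 - 24·t + 30. De l'équation du jerk j(t) = 300·t^2 - 24·t + 30, nous substituons t = 3 pour obtenir j = 2658.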